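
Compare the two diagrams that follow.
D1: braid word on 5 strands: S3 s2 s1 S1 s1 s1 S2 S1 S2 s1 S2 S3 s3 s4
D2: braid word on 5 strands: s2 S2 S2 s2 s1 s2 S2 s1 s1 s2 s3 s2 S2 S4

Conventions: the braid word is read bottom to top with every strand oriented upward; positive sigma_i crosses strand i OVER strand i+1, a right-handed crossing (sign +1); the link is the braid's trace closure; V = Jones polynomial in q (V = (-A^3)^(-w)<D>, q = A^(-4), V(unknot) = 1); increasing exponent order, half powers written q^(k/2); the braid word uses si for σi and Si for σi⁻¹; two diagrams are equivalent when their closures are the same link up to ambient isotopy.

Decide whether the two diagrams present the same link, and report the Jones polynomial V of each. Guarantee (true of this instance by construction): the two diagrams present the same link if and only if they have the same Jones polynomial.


equivalent: no
V(D1) = 1  (w 0, c 14, <D> = 1)
V(D2) = q + q^3 - q^4  [14 crossings, <D> = -A^-4 + 1 + A^8, w = +4]
key observation: 2 classes among 2 diagrams; unequal V(q) rules out equality


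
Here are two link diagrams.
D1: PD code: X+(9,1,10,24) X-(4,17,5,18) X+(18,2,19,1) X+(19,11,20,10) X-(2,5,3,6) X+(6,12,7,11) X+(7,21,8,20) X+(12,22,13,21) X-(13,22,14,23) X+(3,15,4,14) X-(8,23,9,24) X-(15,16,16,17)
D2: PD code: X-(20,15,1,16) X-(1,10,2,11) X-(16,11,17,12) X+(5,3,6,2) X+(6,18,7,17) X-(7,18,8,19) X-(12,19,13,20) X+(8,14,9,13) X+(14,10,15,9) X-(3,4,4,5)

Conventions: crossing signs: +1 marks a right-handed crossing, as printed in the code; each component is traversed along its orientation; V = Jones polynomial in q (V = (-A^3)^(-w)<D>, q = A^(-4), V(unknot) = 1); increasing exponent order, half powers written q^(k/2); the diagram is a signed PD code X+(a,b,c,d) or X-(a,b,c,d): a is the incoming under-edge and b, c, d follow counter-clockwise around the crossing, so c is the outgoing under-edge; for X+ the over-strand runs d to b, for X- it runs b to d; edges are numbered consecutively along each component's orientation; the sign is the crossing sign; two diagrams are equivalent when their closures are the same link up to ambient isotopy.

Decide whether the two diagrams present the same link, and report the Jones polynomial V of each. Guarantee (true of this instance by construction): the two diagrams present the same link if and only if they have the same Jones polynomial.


equivalent: no
V(D1) = q + q^3 - q^4  (w +2, c 12, <D> = -A^-10 + A^-6 + A^2)
V(D2) = 1  [10 crossings, <D> = A^-6, w = -2]
key observation: comparing 2 Jones polynomials yields 2 groups


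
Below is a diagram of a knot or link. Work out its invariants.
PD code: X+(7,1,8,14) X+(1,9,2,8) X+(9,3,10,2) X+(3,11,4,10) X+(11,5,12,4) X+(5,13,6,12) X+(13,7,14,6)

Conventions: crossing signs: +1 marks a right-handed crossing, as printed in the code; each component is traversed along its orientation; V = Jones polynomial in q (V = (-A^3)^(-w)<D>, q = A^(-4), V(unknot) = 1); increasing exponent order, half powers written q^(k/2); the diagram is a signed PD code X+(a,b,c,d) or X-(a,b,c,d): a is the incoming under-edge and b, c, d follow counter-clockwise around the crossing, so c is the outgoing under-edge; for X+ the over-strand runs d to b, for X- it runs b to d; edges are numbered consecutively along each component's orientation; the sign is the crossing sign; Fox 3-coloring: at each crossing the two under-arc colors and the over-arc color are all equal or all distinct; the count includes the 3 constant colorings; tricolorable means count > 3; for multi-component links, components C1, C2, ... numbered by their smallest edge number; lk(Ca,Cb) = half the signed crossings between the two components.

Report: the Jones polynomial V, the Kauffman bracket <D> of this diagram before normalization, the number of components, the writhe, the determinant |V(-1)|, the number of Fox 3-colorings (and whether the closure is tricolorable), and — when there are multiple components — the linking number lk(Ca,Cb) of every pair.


V(q) = q^3 + q^5 - q^6 + q^7 - q^8 + q^9 - q^10
bracket: A^-19 - A^-15 + A^-11 - A^-7 + A^-3 - A - A^9, w = +7
1 component, writhe +7, over 7 crossings
det 7, colorings 3 of 3^7 — not tricolorable
observation: w = +7 shifts under R1 moves; the (-A^3)^(-7) factor cancels that in V


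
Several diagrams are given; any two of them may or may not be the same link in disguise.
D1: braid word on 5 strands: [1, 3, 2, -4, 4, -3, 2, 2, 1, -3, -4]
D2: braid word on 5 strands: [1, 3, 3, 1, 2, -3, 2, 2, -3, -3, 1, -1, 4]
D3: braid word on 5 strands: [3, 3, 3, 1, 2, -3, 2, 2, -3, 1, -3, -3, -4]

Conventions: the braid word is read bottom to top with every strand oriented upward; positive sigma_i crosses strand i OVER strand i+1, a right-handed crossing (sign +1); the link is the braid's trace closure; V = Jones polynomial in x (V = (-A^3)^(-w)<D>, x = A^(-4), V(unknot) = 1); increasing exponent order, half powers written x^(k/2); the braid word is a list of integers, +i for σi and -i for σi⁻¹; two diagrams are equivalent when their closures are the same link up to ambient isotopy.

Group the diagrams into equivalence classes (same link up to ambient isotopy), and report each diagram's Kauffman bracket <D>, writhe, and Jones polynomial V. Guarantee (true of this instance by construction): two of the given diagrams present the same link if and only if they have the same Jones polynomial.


equivalence classes: {D1, D2, D3}
D1 (bracket -A^-17 + A^-13 - A^-9 + 2A^-5 + A^3; 11 crossings at w = +3): V = -x^(3/2) - 2x^(7/2) + x^(9/2) - x^(11/2) + x^(13/2)
V(D2) = -x^(3/2) - 2x^(7/2) + x^(9/2) - x^(11/2) + x^(13/2)  (w +5, c 13, <D> = -A^-11 + A^-7 - A^-3 + 2A + A^9)
V(D3) = -x^(3/2) - 2x^(7/2) + x^(9/2) - x^(11/2) + x^(13/2)  [13 crossings, <D> = -A^-17 + A^-13 - A^-9 + 2A^-5 + A^3, w = +3]
key observation: one V(x) for all 3 diagrams — one class (guaranteed)


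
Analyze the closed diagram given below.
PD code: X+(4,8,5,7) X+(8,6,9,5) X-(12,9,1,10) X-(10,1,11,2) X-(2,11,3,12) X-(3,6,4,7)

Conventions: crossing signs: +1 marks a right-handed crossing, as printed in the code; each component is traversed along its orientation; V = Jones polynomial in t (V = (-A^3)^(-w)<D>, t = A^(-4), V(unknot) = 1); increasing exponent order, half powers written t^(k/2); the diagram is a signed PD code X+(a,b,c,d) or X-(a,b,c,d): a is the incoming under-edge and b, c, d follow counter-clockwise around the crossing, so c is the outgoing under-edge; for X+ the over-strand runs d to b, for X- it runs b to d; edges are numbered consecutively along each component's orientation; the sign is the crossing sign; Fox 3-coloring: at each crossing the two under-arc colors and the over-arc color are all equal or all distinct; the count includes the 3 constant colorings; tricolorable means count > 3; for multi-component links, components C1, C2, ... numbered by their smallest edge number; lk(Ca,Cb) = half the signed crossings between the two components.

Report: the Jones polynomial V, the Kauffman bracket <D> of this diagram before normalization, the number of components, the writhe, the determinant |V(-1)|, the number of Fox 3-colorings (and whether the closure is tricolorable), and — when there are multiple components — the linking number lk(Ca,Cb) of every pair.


V = -t^-4 + t^-3 + t^-1
<D> = A^-2 + A^6 - A^10 (w = -2)
1 component over 6 crossings, w = -2
9 Fox colorings among 3^6, |V(-1)| = 3: tricolorable
why: w = -2 shifts under R1 moves; the (-A^3)^(2) factor cancels that in V


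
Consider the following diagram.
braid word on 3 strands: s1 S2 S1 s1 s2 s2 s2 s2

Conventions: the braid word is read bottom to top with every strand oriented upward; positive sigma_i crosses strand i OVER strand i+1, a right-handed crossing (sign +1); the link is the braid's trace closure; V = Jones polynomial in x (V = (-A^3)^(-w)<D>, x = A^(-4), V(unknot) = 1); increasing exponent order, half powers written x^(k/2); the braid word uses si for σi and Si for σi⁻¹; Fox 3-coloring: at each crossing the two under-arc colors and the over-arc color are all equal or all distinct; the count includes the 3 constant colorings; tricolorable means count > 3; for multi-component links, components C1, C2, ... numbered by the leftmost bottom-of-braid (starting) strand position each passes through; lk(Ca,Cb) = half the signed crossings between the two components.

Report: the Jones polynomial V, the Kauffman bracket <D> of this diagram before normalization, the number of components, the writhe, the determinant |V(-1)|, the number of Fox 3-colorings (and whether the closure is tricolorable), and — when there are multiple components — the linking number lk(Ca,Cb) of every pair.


V(x) = x + x^3 - x^4
bracket: -A^-4 + 1 + A^8, w = +4
1 component, writhe +4, over 8 crossings
det 3, colorings 9 of 3^8 — tricolorable
observation: V spans 3 powers of x: at least 3 crossings in any diagram


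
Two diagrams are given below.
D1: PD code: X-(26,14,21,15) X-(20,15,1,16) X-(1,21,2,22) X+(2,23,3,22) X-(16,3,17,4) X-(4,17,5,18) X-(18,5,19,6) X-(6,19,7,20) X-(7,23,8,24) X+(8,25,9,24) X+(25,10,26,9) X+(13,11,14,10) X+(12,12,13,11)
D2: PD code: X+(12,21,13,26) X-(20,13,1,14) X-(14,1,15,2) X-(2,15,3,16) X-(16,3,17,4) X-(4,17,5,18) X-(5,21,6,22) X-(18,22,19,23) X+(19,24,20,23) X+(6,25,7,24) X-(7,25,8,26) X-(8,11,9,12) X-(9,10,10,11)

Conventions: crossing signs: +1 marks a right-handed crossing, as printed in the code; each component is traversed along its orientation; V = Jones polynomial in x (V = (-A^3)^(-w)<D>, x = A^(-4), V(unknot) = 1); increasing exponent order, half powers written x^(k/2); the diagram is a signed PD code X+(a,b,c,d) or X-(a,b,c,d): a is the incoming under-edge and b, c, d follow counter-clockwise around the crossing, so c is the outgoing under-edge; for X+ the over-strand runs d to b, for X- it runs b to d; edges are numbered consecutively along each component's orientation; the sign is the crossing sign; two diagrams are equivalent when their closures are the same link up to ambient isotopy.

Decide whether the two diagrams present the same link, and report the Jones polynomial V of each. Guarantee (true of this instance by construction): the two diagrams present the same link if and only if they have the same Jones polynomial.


equivalent: yes
D1 (bracket A^-3 + A + A^5 - A^21; 13 crossings at w = -3): V = x^(-15/2) - x^(-7/2) - x^(-5/2) - x^(-3/2)
D2 (bracket A^-15 + A^-11 + A^-7 - A^9; 13 crossings at w = -7): V = x^(-15/2) - x^(-7/2) - x^(-5/2) - x^(-3/2)
key observation: Reidemeister moves carry D1 (13 crossings) to D2 (13)


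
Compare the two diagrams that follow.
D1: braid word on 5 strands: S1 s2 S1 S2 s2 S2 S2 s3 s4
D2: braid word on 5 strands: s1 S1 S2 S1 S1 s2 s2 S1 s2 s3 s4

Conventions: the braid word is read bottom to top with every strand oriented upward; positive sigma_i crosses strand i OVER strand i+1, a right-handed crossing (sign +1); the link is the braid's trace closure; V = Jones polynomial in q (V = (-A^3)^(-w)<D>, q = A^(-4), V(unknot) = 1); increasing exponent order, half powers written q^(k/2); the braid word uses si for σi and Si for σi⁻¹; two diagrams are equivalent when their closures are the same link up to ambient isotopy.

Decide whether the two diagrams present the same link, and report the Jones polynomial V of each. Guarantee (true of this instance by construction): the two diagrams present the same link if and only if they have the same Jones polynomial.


equivalent: no
D1 (bracket A^-1 - A^3 + A^7 + A^15; 9 crossings at w = -1): V = -q^(-9/2) - q^(-5/2) + q^(-3/2) - q^(-1/2)
D2 (bracket A^-3 + 2A^5 - A^9 + A^13 - A^17; 11 crossings at w = +1): V = q^(-7/2) - q^(-5/2) + q^(-3/2) - 2q^(-1/2) - q^(3/2)
key observation: 2 classes among 2 diagrams; unequal V(q) rules out equality


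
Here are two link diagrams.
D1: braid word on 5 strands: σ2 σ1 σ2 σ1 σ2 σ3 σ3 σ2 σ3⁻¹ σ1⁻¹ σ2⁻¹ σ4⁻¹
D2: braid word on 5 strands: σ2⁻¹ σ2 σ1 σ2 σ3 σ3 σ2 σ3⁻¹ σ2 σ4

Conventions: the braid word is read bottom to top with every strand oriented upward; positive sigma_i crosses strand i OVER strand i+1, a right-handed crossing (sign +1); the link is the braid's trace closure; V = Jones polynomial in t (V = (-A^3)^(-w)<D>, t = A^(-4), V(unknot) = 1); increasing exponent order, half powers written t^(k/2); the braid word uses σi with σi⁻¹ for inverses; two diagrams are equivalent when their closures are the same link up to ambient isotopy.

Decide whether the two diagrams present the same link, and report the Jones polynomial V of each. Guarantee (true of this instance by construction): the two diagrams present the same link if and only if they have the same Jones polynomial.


same link: yes
V(D1) = t - t^2 + 2t^3 - t^4 + t^5 - t^6  [12 crossings, <D> = -A^-12 + A^-8 - A^-4 + 2 - A^4 + A^8, w = +4]
V(D2) = t - t^2 + 2t^3 - t^4 + t^5 - t^6  (w +6, c 10, <D> = -A^-6 + A^-2 - A^2 + 2A^6 - A^10 + A^14)
note: from 12 to 10 crossings by R-moves: one link, two diagrams


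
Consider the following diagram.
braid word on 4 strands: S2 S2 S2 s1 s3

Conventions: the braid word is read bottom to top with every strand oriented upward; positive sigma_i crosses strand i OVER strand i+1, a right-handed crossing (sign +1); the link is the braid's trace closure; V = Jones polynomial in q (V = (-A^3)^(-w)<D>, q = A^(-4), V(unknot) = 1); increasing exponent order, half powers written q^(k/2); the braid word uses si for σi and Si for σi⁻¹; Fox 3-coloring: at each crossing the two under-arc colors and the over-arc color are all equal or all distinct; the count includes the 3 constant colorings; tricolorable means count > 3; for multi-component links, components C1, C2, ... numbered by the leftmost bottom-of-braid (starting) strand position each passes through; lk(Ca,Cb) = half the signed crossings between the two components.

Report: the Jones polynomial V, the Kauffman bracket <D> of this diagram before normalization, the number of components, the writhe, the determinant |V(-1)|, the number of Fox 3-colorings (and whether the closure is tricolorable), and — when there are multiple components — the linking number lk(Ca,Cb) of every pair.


Jones polynomial: V(q) = -q^-4 + q^-3 + q^-1
<D> = -A - A^9 + A^13; writhe -1
components 1, writhe -1 (5 crossings)
3-colorings: 9 of 3^5, det 3 — tricolorable
note: w = -1 shifts under R1 moves; the (-A^3)^(1) factor cancels that in V


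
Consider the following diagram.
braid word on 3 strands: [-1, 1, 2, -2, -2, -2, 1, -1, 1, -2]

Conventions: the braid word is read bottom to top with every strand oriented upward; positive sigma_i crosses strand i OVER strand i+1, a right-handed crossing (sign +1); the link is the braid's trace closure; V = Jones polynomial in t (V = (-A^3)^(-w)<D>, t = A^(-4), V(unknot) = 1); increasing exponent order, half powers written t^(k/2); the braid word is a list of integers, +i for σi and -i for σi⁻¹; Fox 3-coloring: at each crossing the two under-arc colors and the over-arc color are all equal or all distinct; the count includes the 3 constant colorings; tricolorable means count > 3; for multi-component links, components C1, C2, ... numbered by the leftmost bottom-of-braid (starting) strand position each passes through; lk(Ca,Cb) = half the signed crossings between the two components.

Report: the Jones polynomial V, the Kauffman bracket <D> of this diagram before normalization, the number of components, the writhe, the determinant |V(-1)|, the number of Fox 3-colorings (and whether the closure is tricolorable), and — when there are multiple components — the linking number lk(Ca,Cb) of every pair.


Jones polynomial: V(t) = -t^-4 + t^-3 + t^-1
<D> = A^-2 + A^6 - A^10; writhe -2
components 1, writhe -2 (10 crossings)
3-colorings: 9 of 3^10, det 3 — tricolorable
note: free reduction leaves σ2⁻¹ σ2⁻¹ σ1 σ2⁻¹ of the original 10 letters


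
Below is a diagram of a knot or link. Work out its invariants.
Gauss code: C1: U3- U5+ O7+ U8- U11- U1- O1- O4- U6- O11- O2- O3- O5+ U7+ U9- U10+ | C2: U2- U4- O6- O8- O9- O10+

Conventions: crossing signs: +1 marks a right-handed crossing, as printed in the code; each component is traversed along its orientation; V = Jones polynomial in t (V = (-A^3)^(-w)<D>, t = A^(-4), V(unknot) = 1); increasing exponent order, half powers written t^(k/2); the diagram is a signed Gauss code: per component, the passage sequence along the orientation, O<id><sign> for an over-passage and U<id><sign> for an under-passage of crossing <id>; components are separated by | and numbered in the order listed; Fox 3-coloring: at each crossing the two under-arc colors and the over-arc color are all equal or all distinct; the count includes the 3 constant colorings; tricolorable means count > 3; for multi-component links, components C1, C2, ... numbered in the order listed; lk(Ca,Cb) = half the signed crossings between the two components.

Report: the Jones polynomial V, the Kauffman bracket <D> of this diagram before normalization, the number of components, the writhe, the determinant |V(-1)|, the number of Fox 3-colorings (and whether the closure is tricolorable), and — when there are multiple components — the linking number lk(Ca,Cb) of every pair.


Jones polynomial: V(t) = -t^(-11/2) + t^(-9/2) - t^(-7/2) - t^(-3/2)
<D> = A^-9 + A^-1 - A^3 + A^7; writhe -5
components 2, writhe -5 (11 crossings)
linking number lk(C1,C2) = -2
3-colorings: 3 of 3^11, det 4 — not tricolorable
note: |V(-1)| = 4: so not tricolorable, since 3 does not divide 4


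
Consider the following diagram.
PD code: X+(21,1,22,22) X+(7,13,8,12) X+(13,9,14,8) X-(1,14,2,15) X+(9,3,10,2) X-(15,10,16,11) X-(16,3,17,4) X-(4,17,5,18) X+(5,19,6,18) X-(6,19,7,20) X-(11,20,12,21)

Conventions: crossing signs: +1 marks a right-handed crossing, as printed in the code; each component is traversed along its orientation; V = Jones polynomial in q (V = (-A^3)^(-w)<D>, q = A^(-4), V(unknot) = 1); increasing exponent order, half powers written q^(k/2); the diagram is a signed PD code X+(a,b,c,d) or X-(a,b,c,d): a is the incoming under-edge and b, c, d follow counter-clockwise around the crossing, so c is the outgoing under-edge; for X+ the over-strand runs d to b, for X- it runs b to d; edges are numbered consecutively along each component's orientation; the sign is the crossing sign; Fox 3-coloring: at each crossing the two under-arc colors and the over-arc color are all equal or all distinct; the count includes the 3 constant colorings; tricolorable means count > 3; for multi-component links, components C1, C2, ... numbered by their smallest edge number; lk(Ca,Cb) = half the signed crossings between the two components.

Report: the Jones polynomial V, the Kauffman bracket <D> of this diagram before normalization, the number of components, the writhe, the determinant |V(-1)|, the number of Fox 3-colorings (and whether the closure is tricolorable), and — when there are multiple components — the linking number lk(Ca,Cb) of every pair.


V(q) = -q^-5 + q^-4 - q^-3 + 2q^-2 - q^-1 + 2 - q
bracket: A^-7 - 2A^-3 + A - 2A^5 + A^9 - A^13 + A^17, w = -1
1 component, writhe -1, over 11 crossings
det 9, colorings 9 of 3^11 — tricolorable
observation: det 9 = |V(-1)|; divisible by 3, so tricolorable


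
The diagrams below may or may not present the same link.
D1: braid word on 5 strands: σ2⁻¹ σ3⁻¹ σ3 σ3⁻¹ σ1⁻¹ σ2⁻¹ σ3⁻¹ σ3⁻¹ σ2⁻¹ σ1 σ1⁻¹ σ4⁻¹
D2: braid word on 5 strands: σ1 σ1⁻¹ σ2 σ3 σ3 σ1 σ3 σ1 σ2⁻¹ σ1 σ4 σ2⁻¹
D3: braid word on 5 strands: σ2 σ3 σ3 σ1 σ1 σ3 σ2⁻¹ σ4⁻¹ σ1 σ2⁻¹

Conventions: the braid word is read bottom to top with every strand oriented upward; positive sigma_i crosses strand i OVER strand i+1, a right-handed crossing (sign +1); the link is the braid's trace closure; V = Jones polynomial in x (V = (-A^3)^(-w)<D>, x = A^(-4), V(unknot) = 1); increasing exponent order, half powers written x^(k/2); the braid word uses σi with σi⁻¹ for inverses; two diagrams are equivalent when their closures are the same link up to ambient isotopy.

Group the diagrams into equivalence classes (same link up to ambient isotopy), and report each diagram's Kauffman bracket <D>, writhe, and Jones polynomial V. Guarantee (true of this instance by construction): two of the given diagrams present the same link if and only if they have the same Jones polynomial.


classes: {D1} | {D2, D3}
V(D1) = -x^-7 + x^-6 - x^-5 + x^-4 + x^-2  [12 crossings, <D> = A^-16 + A^-8 - A^-4 + 1 - A^4, w = -8]
D2 (bracket A^-14 - 2A^-10 + A^-6 - 2A^-2 + 2A^2 + A^10; 12 crossings at w = +6): V = x^2 + 2x^4 - 2x^5 + x^6 - 2x^7 + x^8
V(D3) = x^2 + 2x^4 - 2x^5 + x^6 - 2x^7 + x^8  [10 crossings, <D> = A^-20 - 2A^-16 + A^-12 - 2A^-8 + 2A^-4 + A^4, w = +4]
note: 2 classes among 3 diagrams; unequal V(x) rules out equality


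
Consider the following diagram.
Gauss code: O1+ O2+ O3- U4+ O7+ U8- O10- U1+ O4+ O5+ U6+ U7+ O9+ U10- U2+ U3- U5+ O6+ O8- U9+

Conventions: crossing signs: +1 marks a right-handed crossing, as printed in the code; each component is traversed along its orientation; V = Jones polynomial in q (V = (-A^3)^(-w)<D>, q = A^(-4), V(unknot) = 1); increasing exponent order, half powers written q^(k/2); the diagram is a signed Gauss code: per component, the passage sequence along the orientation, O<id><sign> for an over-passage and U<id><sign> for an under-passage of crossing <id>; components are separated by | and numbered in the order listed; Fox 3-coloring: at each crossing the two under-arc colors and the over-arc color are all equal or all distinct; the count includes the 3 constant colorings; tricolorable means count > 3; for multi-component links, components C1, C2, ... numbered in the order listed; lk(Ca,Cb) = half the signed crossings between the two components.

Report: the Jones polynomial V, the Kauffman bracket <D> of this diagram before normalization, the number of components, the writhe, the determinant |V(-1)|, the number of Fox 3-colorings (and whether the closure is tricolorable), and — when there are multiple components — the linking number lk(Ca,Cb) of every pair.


V(q) = 2q - 2q^2 + 3q^3 - 3q^4 + 2q^5 - 2q^6 + q^7
bracket: A^-16 - 2A^-12 + 2A^-8 - 3A^-4 + 3 - 2A^4 + 2A^8, w = +4
1 component, writhe +4, over 10 crossings
det 15, colorings 9 of 3^10 — tricolorable
observation: V spans 6 powers of q: at least 6 crossings in any diagram


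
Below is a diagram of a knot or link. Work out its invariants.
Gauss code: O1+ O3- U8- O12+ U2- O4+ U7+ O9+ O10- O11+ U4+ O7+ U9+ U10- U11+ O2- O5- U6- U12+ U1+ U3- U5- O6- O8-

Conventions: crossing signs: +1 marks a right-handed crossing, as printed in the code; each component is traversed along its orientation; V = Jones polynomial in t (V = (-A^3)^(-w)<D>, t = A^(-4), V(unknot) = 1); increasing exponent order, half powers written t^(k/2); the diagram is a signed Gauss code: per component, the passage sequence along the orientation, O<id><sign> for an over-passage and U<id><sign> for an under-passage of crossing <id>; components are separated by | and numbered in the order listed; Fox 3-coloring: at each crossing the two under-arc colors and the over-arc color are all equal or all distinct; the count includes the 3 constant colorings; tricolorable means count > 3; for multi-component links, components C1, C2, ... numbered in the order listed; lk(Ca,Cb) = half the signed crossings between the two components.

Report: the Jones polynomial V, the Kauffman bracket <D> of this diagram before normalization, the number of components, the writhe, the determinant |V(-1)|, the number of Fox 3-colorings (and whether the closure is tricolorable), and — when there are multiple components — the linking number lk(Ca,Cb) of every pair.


V(t) = t + t^3 - t^4
bracket: -A^-16 + A^-12 + A^-4, w = 0
1 component, writhe 0, over 12 crossings
det 3, colorings 9 of 3^12 — tricolorable
observation: det 3 = |V(-1)|; divisible by 3, so tricolorable


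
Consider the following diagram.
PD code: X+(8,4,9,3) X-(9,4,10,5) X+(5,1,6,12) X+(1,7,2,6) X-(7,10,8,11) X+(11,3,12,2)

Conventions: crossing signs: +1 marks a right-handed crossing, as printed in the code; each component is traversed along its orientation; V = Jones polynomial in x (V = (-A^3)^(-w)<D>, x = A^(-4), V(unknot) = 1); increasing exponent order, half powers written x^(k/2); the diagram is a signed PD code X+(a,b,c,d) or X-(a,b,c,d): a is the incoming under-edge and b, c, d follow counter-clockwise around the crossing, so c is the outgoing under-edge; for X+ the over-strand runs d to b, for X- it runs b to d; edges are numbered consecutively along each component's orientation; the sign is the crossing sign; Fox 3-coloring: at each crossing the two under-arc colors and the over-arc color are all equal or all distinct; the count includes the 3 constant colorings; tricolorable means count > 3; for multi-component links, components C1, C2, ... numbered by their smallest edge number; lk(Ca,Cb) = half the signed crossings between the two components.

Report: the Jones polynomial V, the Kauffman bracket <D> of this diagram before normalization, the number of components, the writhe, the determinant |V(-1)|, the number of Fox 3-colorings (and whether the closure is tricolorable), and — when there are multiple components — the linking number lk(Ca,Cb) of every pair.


V(x) = x + x^3 - x^4
bracket: -A^-10 + A^-6 + A^2, w = +2
1 component, writhe +2, over 6 crossings
det 3, colorings 9 of 3^6 — tricolorable
observation: |V(-1)| = 3: so tricolorable, since 3 divides 3


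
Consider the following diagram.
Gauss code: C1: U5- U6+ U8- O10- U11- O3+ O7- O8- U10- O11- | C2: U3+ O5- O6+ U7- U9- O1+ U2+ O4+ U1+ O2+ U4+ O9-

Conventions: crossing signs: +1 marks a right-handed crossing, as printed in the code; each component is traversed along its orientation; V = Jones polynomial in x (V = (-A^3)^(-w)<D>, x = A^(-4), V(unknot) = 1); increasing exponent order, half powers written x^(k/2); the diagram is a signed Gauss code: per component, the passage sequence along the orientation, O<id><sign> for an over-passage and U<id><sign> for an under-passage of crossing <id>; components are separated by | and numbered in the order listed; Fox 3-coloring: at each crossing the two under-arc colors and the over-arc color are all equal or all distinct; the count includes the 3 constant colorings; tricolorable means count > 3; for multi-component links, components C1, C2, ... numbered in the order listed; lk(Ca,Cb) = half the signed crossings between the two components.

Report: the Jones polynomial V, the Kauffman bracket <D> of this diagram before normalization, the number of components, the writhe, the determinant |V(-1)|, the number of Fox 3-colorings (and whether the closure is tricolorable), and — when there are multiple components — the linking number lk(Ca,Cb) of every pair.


V = x^(-7/2) - 2x^(-1/2) - 2x^(1/2) + x^(7/2)
<D> = -A^-17 + 2A^-5 + 2A^-1 - A^11 (w = -1)
2 components over 11 crossings, w = -1
lk(C1,C2): 0
81 Fox colorings among 3^11, |V(-1)| = 0: tricolorable
why: span 7 respects span(V) <= c + mu - 1 = 12 for this 2-component diagram


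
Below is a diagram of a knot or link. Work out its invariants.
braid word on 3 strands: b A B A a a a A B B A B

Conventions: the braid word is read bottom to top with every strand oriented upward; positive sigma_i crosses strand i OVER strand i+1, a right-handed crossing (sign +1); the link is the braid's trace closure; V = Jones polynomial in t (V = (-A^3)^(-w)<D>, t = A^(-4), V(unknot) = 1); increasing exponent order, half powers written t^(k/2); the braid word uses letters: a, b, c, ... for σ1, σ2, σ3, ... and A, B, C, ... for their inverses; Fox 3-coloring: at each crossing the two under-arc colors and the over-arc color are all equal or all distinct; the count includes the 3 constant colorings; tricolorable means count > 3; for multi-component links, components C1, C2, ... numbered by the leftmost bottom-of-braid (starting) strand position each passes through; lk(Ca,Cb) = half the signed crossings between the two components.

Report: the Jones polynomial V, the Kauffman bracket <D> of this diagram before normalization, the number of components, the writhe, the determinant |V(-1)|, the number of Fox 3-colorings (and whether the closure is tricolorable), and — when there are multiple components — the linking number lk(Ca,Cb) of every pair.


V = -t^-6 + t^-5 - t^-4 + 2t^-3 - t^-2 + t^-1
<D> = A^-8 - A^-4 + 2 - A^4 + A^8 - A^12 (w = -4)
1 component over 12 crossings, w = -4
3 Fox colorings among 3^12, |V(-1)| = 7: not tricolorable
why: |V(-1)| = 7: so not tricolorable, since 3 does not divide 7


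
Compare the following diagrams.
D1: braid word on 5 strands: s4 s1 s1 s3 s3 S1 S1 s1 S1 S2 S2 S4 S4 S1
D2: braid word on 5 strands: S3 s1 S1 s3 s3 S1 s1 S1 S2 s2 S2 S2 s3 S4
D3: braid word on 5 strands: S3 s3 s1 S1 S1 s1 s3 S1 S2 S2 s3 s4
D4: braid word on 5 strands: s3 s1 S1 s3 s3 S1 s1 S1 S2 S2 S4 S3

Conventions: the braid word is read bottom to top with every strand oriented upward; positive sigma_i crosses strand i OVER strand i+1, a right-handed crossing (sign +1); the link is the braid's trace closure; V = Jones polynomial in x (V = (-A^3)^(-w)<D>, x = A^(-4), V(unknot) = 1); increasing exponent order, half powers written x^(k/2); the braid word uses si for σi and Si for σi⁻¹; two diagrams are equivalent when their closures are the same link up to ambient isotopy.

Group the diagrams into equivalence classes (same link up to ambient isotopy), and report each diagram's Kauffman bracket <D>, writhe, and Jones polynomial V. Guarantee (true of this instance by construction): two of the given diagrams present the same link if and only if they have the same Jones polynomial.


equivalence classes: {D1, D2, D3, D4}
D1 (bracket A^-14 + 2A^-6 + A^2; 14 crossings at w = -2): V = x^-2 + 2 + x^2
V(D2) = x^-2 + 2 + x^2  (w -2, c 14, <D> = A^-14 + 2A^-6 + A^2)
V(D3) = x^-2 + 2 + x^2  (w 0, c 12, <D> = A^-8 + 2 + A^8)
V(D4) = x^-2 + 2 + x^2  [12 crossings, <D> = A^-14 + 2A^-6 + A^2, w = -2]
key observation: all 4 diagrams share one V(x), hence one class


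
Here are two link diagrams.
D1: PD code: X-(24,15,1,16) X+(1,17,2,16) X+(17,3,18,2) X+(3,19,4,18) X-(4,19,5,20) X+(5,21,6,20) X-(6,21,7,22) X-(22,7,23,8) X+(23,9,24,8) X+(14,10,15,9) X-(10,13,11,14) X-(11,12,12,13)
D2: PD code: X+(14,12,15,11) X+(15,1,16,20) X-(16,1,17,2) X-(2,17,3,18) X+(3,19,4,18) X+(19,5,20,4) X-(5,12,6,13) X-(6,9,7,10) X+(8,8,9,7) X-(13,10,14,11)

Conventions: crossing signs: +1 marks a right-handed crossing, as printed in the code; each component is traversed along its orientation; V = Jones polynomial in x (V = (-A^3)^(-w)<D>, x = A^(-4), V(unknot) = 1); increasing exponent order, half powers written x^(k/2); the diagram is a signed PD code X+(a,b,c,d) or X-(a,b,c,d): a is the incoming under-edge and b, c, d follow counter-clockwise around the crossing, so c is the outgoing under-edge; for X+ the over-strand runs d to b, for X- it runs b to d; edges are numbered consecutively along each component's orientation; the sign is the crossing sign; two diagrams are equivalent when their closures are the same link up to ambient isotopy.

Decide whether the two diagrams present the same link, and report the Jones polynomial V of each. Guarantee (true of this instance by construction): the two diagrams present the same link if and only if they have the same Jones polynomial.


equivalent: yes
D1 (bracket 1; 12 crossings at w = 0): V = 1
V(D2) = 1  [10 crossings, <D> = 1, w = 0]
observation: one V(x) for all 2 diagrams — one class (guaranteed)


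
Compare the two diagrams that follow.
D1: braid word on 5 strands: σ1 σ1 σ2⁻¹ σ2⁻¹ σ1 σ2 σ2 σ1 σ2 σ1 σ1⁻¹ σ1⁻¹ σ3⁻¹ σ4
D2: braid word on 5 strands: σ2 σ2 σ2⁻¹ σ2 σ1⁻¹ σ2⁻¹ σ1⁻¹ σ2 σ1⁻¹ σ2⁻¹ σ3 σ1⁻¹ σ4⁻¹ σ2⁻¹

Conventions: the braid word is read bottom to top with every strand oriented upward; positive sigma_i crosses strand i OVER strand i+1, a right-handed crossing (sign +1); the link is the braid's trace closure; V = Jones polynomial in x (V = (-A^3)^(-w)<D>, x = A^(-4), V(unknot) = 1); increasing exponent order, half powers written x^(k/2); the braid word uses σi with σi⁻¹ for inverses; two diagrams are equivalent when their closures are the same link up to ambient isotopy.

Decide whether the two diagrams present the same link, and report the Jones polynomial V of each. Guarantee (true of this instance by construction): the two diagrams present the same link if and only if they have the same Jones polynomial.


equivalent: no
V(D1) = x - x^2 + 2x^3 - x^4 + x^5 - x^6  (w +4, c 14, <D> = -A^-12 + A^-8 - A^-4 + 2 - A^4 + A^8)
V(D2) = -x^-4 + x^-3 + x^-1  [14 crossings, <D> = A^-8 + 1 - A^4, w = -4]
key observation: comparing 2 Jones polynomials yields 2 groups


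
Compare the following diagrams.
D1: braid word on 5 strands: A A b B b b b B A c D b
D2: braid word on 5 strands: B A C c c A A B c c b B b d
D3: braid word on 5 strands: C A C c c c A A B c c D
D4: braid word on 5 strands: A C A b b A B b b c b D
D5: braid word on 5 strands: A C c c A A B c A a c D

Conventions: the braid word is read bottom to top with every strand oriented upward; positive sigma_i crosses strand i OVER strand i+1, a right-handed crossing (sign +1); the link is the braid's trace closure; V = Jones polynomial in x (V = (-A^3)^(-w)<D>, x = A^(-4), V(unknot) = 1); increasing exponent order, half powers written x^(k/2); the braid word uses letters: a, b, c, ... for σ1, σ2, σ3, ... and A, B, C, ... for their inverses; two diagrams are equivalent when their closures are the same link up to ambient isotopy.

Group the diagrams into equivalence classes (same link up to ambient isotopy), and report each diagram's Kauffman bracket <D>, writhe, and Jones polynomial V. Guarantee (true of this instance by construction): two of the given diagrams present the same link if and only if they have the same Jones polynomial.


classes: {D1, D4} | {D2, D3, D5}
V(D1) = -x^-3 + 2x^-2 - 2x^-1 + 3 - 2x + 2x^2 - x^3  [12 crossings, <D> = -A^-12 + 2A^-8 - 2A^-4 + 3 - 2A^4 + 2A^8 - A^12, w = 0]
V(D2) = -x^-3 + x^-2 - x^-1 + 3 - x + x^2 - x^3  (w 0, c 14, <D> = -A^-12 + A^-8 - A^-4 + 3 - A^4 + A^8 - A^12)
V(D3) = -x^-3 + x^-2 - x^-1 + 3 - x + x^2 - x^3  (w -2, c 12, <D> = -A^-18 + A^-14 - A^-10 + 3A^-6 - A^-2 + A^2 - A^6)
V(D4) = -x^-3 + 2x^-2 - 2x^-1 + 3 - 2x + 2x^2 - x^3  (w 0, c 12, <D> = -A^-12 + 2A^-8 - 2A^-4 + 3 - 2A^4 + 2A^8 - A^12)
V(D5) = -x^-3 + x^-2 - x^-1 + 3 - x + x^2 - x^3  [12 crossings, <D> = -A^-18 + A^-14 - A^-10 + 3A^-6 - A^-2 + A^2 - A^6, w = -2]
insight: comparing 5 Jones polynomials yields 2 groups


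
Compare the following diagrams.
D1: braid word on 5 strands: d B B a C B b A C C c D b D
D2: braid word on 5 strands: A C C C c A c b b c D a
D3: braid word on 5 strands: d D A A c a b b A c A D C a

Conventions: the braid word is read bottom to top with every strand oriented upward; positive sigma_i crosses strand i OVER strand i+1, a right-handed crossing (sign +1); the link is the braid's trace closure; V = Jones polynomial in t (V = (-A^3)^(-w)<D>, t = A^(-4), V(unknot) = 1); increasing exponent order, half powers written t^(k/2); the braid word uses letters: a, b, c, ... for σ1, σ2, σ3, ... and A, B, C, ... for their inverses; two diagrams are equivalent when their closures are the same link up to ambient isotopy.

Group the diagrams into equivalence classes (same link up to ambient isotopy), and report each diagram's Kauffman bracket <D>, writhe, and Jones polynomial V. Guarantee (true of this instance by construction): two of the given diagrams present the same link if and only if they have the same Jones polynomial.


classes: {D1} | {D2} | {D3}
V(D1) = t^-3 + t^-2 + t^-1 + 1  [14 crossings, <D> = A^-12 + A^-8 + A^-4 + 1, w = -4]
D2 (bracket A^-12 + A^-8 + A^-4 + 1; 12 crossings at w = 0): V = 1 + t + t^2 + t^3
V(D3) = t^-2 + 2 + t^2  (w 0, c 14, <D> = A^-8 + 2 + A^8)
insight: 3 values of V(t) split the 3 diagrams


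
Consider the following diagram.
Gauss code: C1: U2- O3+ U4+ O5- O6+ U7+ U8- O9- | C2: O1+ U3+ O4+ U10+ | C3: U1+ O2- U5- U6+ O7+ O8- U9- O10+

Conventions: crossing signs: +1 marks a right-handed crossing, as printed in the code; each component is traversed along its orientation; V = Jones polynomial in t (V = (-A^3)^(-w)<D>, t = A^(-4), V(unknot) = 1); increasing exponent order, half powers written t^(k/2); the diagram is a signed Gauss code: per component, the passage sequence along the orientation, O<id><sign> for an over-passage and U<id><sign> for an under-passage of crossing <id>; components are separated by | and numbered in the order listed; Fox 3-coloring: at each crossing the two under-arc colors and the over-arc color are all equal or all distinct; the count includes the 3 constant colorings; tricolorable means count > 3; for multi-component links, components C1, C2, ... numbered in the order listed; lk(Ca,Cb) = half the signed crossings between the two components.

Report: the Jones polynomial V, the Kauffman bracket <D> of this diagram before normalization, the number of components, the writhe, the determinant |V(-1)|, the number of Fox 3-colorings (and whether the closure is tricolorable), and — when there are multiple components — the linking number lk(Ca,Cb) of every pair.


V(t) = t^-1 - 1 + 3t - t^2 + 3t^3 - 2t^4 + t^5
bracket: A^-14 - 2A^-10 + 3A^-6 - A^-2 + 3A^2 - A^6 + A^10, w = +2
3 components, writhe +2, over 10 crossings
lk(C1,C2) = +1
linking number lk(C1,C3) = -1
lk(C2,C3): +1
det 12, colorings 9 of 3^10 — tricolorable
observation: w = +2 shifts under R1 moves; the (-A^3)^(-2) factor cancels that in V


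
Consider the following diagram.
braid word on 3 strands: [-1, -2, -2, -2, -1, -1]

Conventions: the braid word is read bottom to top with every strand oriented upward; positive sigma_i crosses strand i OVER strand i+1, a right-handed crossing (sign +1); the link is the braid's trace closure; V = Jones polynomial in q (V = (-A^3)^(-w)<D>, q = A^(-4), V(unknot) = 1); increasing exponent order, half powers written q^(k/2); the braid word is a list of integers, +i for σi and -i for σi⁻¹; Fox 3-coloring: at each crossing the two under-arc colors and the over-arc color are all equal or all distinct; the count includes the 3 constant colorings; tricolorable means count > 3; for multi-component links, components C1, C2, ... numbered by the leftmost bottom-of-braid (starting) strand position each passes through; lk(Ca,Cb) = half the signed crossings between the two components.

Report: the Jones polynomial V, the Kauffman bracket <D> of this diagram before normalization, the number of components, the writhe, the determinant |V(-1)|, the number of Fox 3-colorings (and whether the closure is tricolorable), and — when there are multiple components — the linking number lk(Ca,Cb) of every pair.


V = q^-8 - 2q^-7 + q^-6 - 2q^-5 + 2q^-4 + q^-2
<D> = A^-10 + 2A^-2 - 2A^2 + A^6 - 2A^10 + A^14 (w = -6)
1 component over 6 crossings, w = -6
27 Fox colorings among 3^6, |V(-1)| = 9: tricolorable
why: |V(-1)| = 9: so tricolorable, since 3 divides 9


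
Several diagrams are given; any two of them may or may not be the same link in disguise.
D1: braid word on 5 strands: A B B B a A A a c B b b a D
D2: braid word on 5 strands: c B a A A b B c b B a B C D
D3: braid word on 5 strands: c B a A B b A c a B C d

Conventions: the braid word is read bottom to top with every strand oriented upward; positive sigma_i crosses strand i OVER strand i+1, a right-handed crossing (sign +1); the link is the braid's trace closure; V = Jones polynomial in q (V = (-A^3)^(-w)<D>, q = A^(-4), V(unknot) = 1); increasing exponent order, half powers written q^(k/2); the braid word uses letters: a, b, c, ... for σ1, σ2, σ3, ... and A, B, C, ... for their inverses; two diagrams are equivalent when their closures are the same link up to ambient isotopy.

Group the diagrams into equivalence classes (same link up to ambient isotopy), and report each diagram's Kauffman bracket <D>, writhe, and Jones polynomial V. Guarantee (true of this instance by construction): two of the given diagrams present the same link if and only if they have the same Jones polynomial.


equivalence classes: {D1, D2, D3}
D1 (bracket A^-6 + A^-2 + A^2 + A^6; 14 crossings at w = -2): V = q^-3 + q^-2 + q^-1 + 1
V(D2) = q^-3 + q^-2 + q^-1 + 1  (w -2, c 14, <D> = A^-6 + A^-2 + A^2 + A^6)
V(D3) = q^-3 + q^-2 + q^-1 + 1  [12 crossings, <D> = 1 + A^4 + A^8 + A^12, w = 0]
key observation: all 3 diagrams share one V(q), hence one class
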